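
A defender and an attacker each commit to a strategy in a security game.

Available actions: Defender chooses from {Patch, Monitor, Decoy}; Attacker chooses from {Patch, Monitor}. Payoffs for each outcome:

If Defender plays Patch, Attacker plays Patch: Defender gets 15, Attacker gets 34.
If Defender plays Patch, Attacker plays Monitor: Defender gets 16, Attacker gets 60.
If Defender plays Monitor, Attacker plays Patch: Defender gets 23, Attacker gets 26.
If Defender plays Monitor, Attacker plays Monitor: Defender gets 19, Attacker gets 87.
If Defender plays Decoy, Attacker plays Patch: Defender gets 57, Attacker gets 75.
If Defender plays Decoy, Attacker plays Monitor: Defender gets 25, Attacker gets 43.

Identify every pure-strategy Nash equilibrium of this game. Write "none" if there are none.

Pure NE: (Decoy, Patch)

Defender against Patch: payoffs 15, 23, 57 → best response Decoy.
Defender against Monitor: payoffs 16, 19, 25 → best response Decoy.
Attacker against Patch: payoffs 34, 60 → best response Monitor.
Attacker against Monitor: payoffs 26, 87 → best response Monitor.
Attacker against Decoy: payoffs 75, 43 → best response Patch.
Mutual best responses: (Decoy, Patch).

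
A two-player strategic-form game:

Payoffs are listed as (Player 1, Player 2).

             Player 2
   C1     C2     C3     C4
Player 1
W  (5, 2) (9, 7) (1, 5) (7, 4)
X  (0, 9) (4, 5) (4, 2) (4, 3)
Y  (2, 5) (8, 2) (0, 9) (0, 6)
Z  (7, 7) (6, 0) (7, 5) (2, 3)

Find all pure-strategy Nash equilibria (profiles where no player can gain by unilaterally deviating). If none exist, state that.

Player 1 against C1: payoffs 5, 0, 2, 7 → best response Z.
Player 1 against C2: payoffs 9, 4, 8, 6 → best response W.
Player 1 against C3: payoffs 1, 4, 0, 7 → best response Z.
Player 1 against C4: payoffs 7, 4, 0, 2 → best response W.
Player 2 against W: payoffs 2, 7, 5, 4 → best response C2.
Player 2 against X: payoffs 9, 5, 2, 3 → best response C1.
Player 2 against Y: payoffs 5, 2, 9, 6 → best response C3.
Player 2 against Z: payoffs 7, 0, 5, 3 → best response C1.
Mutual best responses: (W, C2); (Z, C1).

The pure Nash equilibria are (W, C2), (Z, C1).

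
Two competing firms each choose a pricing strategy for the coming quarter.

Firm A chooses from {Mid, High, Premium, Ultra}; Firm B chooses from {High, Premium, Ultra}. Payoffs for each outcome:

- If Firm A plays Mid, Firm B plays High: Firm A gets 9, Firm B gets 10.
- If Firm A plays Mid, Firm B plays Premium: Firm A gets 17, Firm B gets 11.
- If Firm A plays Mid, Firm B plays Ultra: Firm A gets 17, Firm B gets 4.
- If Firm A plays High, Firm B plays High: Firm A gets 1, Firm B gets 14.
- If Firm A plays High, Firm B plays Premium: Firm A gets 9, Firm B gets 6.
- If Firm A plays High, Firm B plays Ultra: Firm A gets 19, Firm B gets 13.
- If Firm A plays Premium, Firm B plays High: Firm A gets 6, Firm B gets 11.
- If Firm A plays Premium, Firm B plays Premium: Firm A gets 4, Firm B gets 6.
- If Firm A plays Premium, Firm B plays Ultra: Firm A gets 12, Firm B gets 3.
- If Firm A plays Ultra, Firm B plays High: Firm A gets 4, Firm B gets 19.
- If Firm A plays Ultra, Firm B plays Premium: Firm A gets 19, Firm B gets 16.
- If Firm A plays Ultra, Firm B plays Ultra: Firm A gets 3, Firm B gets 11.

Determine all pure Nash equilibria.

This game has no pure Nash equilibrium.

(Mid, High): Firm B can switch to Premium (10 → 11). Not NE.
(Mid, Premium): Firm A can switch to Ultra (17 → 19). Not NE.
(Mid, Ultra): Firm A can switch to High (17 → 19). Not NE.
(High, High): Firm A can switch to Mid (1 → 9). Not NE.
(High, Premium): Firm A can switch to Mid (9 → 17). Not NE.
(High, Ultra): Firm B can switch to High (13 → 14). Not NE.
(The remaining 6 profiles each have a profitable deviation by the same check.)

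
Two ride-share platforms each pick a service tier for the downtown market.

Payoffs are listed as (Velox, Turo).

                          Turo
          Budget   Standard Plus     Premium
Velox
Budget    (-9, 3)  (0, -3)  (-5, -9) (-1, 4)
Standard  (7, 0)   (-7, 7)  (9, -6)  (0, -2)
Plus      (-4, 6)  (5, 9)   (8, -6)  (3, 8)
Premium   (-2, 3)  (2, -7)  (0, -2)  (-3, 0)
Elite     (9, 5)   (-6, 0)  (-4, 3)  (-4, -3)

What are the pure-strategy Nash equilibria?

For each player, find the best response to each opponent profile; mutual best responses are the pure NE.
Velox against Budget: payoffs -9, 7, -4, -2, 9 → best response Elite.
Velox against Standard: payoffs 0, -7, 5, 2, -6 → best response Plus.
Velox against Plus: payoffs -5, 9, 8, 0, -4 → best response Standard.
Velox against Premium: payoffs -1, 0, 3, -3, -4 → best response Plus.
Turo against Budget: payoffs 3, -3, -9, 4 → best response Premium.
Turo against Standard: payoffs 0, 7, -6, -2 → best response Standard.
Turo against Plus: payoffs 6, 9, -6, 8 → best response Standard.
Turo against Premium: payoffs 3, -7, -2, 0 → best response Budget.
Turo against Elite: payoffs 5, 0, 3, -3 → best response Budget.
Mutual best responses: (Plus, Standard); (Elite, Budget).

The pure Nash equilibria are (Plus, Standard) and (Elite, Budget).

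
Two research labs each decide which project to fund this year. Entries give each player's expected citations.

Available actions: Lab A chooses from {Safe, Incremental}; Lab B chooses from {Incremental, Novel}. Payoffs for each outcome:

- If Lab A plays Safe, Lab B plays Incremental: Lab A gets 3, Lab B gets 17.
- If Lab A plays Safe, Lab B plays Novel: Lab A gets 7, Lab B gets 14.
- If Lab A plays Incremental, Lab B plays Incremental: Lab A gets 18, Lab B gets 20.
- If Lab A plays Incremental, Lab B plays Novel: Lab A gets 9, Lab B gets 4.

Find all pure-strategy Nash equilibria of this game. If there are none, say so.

The unique pure-strategy Nash equilibrium is (Incremental, Incremental).

Lab A against Incremental: payoffs 3, 18 → best response Incremental.
Lab A against Novel: payoffs 7, 9 → best response Incremental.
Lab B against Safe: payoffs 17, 14 → best response Incremental.
Lab B against Incremental: payoffs 20, 4 → best response Incremental.
Mutual best responses: (Incremental, Incremental).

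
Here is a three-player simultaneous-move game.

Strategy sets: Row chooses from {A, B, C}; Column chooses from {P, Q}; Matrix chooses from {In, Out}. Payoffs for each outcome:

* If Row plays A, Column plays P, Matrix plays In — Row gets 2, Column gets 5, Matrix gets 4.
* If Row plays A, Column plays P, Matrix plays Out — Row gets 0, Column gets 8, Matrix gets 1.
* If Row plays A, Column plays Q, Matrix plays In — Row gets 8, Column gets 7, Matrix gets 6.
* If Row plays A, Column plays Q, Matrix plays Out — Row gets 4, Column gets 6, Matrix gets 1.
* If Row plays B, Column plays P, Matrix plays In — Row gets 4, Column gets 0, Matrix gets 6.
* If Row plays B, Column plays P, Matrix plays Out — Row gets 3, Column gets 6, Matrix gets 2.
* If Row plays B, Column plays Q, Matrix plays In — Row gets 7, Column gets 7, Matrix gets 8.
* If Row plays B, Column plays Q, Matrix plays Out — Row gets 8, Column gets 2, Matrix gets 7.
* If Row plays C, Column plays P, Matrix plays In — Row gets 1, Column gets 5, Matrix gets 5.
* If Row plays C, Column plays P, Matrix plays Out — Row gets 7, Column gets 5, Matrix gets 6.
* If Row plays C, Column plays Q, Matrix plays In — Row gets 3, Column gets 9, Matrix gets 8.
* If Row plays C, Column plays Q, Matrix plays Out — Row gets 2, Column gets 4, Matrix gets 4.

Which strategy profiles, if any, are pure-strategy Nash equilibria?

(A, P, In): Row can switch to B (2 → 4). Not NE.
(A, P, Out): Row can switch to B (0 → 3). Not NE.
(A, Q, In): Row gets 8, best alternative 7; Column gets 7, best alternative 5; Matrix gets 6, best alternative 1. No profitable deviation — NE.
(A, Q, Out): Row can switch to B (4 → 8). Not NE.
(B, P, In): Column can switch to Q (0 → 7). Not NE.
(B, P, Out): Row can switch to C (3 → 7). Not NE.
(B, Q, In): Row can switch to A (7 → 8). Not NE.
(C, P, Out): Row gets 7, best alternative 3; Column gets 5, best alternative 4; Matrix gets 6, best alternative 5. No profitable deviation — NE.
(The remaining 4 profiles each have a profitable deviation by the same check.)

Pure-strategy Nash equilibria: (A, Q, In); (C, P, Out)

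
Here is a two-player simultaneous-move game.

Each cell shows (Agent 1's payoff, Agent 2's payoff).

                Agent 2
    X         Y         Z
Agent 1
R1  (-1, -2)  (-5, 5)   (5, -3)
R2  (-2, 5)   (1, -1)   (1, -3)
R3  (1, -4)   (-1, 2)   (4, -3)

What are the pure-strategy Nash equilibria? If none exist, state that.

No pure-strategy Nash equilibrium.

Agent 1 against X: payoffs -1, -2, 1 → best response R3.
Agent 1 against Y: payoffs -5, 1, -1 → best response R2.
Agent 1 against Z: payoffs 5, 1, 4 → best response R1.
Agent 2 against R1: payoffs -2, 5, -3 → best response Y.
Agent 2 against R2: payoffs 5, -1, -3 → best response X.
Agent 2 against R3: payoffs -4, 2, -3 → best response Y.
No profile is a mutual best response for all players.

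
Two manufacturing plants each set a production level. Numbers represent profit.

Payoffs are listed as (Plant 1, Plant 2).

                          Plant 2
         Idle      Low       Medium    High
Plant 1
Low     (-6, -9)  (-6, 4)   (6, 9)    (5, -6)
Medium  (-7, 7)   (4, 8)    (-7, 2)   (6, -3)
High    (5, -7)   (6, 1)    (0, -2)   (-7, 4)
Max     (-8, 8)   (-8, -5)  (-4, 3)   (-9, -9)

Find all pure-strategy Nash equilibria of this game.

(Low, Medium)

Mark each player's best response to every combination of opponents' strategies; a profile where every player is best-responding is a pure Nash equilibrium.
Plant 1 against Idle: payoffs -6, -7, 5, -8 → best response High.
Plant 1 against Low: payoffs -6, 4, 6, -8 → best response High.
Plant 1 against Medium: payoffs 6, -7, 0, -4 → best response Low.
Plant 1 against High: payoffs 5, 6, -7, -9 → best response Medium.
Plant 2 against Low: payoffs -9, 4, 9, -6 → best response Medium.
Plant 2 against Medium: payoffs 7, 8, 2, -3 → best response Low.
Plant 2 against High: payoffs -7, 1, -2, 4 → best response High.
Plant 2 against Max: payoffs 8, -5, 3, -9 → best response Idle.
Mutual best responses: (Low, Medium).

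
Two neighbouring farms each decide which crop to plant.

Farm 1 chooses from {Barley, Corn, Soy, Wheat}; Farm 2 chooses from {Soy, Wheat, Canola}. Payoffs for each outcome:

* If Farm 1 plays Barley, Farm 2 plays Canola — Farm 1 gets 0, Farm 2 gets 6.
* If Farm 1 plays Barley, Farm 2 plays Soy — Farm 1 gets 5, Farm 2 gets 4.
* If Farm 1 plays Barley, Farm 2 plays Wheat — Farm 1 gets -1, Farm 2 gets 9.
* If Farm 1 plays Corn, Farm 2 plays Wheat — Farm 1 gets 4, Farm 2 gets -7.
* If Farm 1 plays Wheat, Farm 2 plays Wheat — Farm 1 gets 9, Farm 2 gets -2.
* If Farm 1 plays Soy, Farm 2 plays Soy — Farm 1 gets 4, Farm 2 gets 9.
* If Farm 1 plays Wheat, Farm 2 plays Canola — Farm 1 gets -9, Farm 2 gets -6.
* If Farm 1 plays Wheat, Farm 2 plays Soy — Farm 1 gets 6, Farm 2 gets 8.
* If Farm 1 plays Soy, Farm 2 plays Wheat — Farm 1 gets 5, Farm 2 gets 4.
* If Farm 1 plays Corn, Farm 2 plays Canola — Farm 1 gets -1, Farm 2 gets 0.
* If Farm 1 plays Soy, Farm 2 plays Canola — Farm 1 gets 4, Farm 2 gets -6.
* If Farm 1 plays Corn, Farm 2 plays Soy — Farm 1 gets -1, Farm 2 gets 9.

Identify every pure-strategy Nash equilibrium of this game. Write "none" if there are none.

The unique pure-strategy Nash equilibrium is (Wheat, Soy).

(Barley, Soy): Farm 1 can switch to Wheat (5 → 6). Not NE.
(Barley, Wheat): Farm 1 can switch to Corn (-1 → 4). Not NE.
(Barley, Canola): Farm 1 can switch to Soy (0 → 4). Not NE.
(Corn, Soy): Farm 1 can switch to Barley (-1 → 5). Not NE.
(Corn, Wheat): Farm 1 can switch to Soy (4 → 5). Not NE.
(Corn, Canola): Farm 1 can switch to Barley (-1 → 0). Not NE.
(Soy, Soy): Farm 1 can switch to Barley (4 → 5). Not NE.
(Soy, Wheat): Farm 1 can switch to Wheat (5 → 9). Not NE.
(Wheat, Soy): Farm 1 gets 6, best alternative 5; Farm 2 gets 8, best alternative -2. No profitable deviation — NE.
(The remaining 3 profiles each have a profitable deviation by the same check.)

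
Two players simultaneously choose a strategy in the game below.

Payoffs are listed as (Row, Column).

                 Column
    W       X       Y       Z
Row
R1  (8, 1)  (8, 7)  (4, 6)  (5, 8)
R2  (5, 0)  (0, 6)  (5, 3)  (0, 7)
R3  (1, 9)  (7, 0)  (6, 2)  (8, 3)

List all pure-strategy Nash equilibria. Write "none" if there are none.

Check each profile: it is a Nash equilibrium iff no player can strictly gain by switching unilaterally.
(R1, W): Column can switch to X (1 → 7). Not NE.
(R1, X): Column can switch to Z (7 → 8). Not NE.
(R1, Y): Row can switch to R2 (4 → 5). Not NE.
(R1, Z): Row can switch to R3 (5 → 8). Not NE.
(R2, W): Row can switch to R1 (5 → 8). Not NE.
(R2, X): Row can switch to R1 (0 → 8). Not NE.
(R2, Y): Row can switch to R3 (5 → 6). Not NE.
(R2, Z): Row can switch to R1 (0 → 5). Not NE.
(R3, W): Row can switch to R1 (1 → 8). Not NE.
(R3, X): Row can switch to R1 (7 → 8). Not NE.
(R3, Y): Column can switch to W (2 → 9). Not NE.
(R3, Z): Column can switch to W (3 → 9). Not NE.

There is no pure-strategy Nash equilibrium.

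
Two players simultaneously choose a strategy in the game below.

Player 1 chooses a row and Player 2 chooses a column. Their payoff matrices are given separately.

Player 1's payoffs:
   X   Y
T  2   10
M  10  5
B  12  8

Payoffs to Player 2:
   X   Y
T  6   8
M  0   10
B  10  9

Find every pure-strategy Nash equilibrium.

(T, X): Player 1 can switch to M (2 → 10). Not NE.
(T, Y): Player 1 gets 10, best alternative 8; Player 2 gets 8, best alternative 6. No profitable deviation — NE.
(M, X): Player 1 can switch to B (10 → 12). Not NE.
(M, Y): Player 1 can switch to T (5 → 10). Not NE.
(B, X): Player 1 gets 12, best alternative 10; Player 2 gets 10, best alternative 9. No profitable deviation — NE.
(B, Y): Player 1 can switch to T (8 → 10). Not NE.

The pure Nash equilibria are (T, Y) and (B, X).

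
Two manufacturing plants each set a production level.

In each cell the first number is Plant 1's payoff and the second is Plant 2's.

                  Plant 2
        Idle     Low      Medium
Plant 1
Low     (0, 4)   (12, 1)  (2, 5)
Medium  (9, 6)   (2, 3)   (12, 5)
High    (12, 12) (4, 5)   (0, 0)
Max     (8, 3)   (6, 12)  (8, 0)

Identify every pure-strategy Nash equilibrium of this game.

Pure NE: (High, Idle)

For each strategy profile, look for a profitable unilateral deviation.
(Low, Idle): Plant 1 can switch to Medium (0 → 9). Not NE.
(Low, Low): Plant 2 can switch to Idle (1 → 4). Not NE.
(Low, Medium): Plant 1 can switch to Medium (2 → 12). Not NE.
(Medium, Idle): Plant 1 can switch to High (9 → 12). Not NE.
(Medium, Low): Plant 1 can switch to Low (2 → 12). Not NE.
(Medium, Medium): Plant 2 can switch to Idle (5 → 6). Not NE.
(High, Idle): Plant 1 gets 12, best alternative 9; Plant 2 gets 12, best alternative 5. No profitable deviation — NE.
(The remaining 5 profiles each have a profitable deviation by the same check.)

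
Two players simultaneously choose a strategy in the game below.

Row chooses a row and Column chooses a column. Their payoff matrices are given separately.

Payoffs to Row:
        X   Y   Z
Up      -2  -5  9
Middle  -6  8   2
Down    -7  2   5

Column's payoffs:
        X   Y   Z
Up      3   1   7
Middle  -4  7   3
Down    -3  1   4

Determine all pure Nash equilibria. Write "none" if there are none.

Row against X: payoffs -2, -6, -7 → best response Up.
Row against Y: payoffs -5, 8, 2 → best response Middle.
Row against Z: payoffs 9, 2, 5 → best response Up.
Column against Up: payoffs 3, 1, 7 → best response Z.
Column against Middle: payoffs -4, 7, 3 → best response Y.
Column against Down: payoffs -3, 1, 4 → best response Z.
Mutual best responses: (Up, Z); (Middle, Y).

Pure-strategy Nash equilibria: (Up, Z) and (Middle, Y)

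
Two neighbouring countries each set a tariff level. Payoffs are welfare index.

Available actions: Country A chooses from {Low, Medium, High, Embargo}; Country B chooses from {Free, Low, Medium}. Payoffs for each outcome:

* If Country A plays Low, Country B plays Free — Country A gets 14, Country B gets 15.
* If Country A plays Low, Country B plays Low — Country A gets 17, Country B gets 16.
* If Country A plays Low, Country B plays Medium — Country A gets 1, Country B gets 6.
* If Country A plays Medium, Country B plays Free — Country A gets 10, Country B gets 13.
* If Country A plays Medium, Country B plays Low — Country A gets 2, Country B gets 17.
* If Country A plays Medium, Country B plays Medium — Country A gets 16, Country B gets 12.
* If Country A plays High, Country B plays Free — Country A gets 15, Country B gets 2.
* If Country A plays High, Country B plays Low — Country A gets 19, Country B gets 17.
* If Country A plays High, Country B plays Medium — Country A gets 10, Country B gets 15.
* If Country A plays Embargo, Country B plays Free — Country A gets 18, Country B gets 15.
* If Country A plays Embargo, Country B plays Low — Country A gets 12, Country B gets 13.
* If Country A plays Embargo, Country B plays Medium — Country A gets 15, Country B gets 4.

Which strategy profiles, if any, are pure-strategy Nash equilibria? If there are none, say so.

Pure-strategy Nash equilibria: (High, Low), (Embargo, Free)

(Low, Free): Country A can switch to High (14 → 15). Not NE.
(Low, Low): Country A can switch to High (17 → 19). Not NE.
(Low, Medium): Country A can switch to Medium (1 → 16). Not NE.
(Medium, Free): Country A can switch to Low (10 → 14). Not NE.
(Medium, Low): Country A can switch to Low (2 → 17). Not NE.
(Medium, Medium): Country B can switch to Free (12 → 13). Not NE.
(High, Free): Country A can switch to Embargo (15 → 18). Not NE.
(High, Low): Country A gets 19, best alternative 17; Country B gets 17, best alternative 15. No profitable deviation — NE.
(High, Medium): Country A can switch to Medium (10 → 16). Not NE.
(Embargo, Free): Country A gets 18, best alternative 15; Country B gets 15, best alternative 13. No profitable deviation — NE.
(Embargo, Low): Country A can switch to Low (12 → 17). Not NE.
(Embargo, Medium): Country A can switch to Medium (15 → 16). Not NE.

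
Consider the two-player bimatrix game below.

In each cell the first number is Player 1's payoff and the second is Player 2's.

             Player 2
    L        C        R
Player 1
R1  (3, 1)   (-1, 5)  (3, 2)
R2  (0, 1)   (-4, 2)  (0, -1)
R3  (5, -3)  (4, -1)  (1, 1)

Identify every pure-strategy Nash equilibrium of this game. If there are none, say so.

(R1, L): Player 1 can switch to R3 (3 → 5). Not NE.
(R1, C): Player 1 can switch to R3 (-1 → 4). Not NE.
(R1, R): Player 2 can switch to C (2 → 5). Not NE.
(R2, L): Player 1 can switch to R1 (0 → 3). Not NE.
(R2, C): Player 1 can switch to R1 (-4 → -1). Not NE.
(R2, R): Player 1 can switch to R1 (0 → 3). Not NE.
(R3, L): Player 2 can switch to C (-3 → -1). Not NE.
(R3, C): Player 2 can switch to R (-1 → 1). Not NE.
(R3, R): Player 1 can switch to R1 (1 → 3). Not NE.

none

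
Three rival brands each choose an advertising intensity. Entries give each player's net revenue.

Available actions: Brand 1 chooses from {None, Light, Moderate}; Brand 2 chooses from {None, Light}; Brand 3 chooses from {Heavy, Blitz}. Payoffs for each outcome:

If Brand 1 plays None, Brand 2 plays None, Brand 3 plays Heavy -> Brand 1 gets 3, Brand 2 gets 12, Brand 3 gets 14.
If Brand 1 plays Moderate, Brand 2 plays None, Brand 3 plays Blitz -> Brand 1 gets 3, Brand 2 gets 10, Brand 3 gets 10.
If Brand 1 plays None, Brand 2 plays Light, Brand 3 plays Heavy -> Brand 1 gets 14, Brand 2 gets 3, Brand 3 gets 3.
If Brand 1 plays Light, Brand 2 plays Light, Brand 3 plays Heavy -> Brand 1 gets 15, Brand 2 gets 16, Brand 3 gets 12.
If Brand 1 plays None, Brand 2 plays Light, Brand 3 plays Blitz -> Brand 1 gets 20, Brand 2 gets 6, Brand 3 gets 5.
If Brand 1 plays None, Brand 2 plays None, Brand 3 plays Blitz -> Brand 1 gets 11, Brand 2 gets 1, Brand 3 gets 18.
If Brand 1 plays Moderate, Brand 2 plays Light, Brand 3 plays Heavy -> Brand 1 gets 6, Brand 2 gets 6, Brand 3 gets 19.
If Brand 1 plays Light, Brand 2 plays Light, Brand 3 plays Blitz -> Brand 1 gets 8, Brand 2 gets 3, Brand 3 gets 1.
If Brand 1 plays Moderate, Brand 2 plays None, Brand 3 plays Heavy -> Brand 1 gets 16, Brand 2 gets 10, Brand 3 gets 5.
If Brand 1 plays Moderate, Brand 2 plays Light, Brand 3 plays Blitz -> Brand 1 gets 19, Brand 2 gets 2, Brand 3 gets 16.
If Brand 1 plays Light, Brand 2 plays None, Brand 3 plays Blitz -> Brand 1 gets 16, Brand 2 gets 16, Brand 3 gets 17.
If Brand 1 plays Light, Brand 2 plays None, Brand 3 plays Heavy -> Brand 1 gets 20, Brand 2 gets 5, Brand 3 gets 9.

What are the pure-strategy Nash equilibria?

(None, None, Heavy): Brand 1 can switch to Light (3 → 20). Not NE.
(None, None, Blitz): Brand 1 can switch to Light (11 → 16). Not NE.
(None, Light, Heavy): Brand 1 can switch to Light (14 → 15). Not NE.
(None, Light, Blitz): Brand 1 gets 20, best alternative 19; Brand 2 gets 6, best alternative 1; Brand 3 gets 5, best alternative 3. No profitable deviation — NE.
(Light, None, Heavy): Brand 2 can switch to Light (5 → 16). Not NE.
(Light, None, Blitz): Brand 1 gets 16, best alternative 11; Brand 2 gets 16, best alternative 3; Brand 3 gets 17, best alternative 9. No profitable deviation — NE.
(Light, Light, Heavy): Brand 1 gets 15, best alternative 14; Brand 2 gets 16, best alternative 5; Brand 3 gets 12, best alternative 1. No profitable deviation — NE.
(Light, Light, Blitz): Brand 1 can switch to None (8 → 20). Not NE.
(Moderate, None, Heavy): Brand 1 can switch to Light (16 → 20). Not NE.
(Moderate, None, Blitz): Brand 1 can switch to None (3 → 11). Not NE.
(Moderate, Light, Heavy): Brand 1 can switch to None (6 → 14). Not NE.
(The remaining 1 profile has a profitable deviation by the same check.)

Pure-strategy Nash equilibria: (None, Light, Blitz); (Light, None, Blitz); (Light, Light, Heavy)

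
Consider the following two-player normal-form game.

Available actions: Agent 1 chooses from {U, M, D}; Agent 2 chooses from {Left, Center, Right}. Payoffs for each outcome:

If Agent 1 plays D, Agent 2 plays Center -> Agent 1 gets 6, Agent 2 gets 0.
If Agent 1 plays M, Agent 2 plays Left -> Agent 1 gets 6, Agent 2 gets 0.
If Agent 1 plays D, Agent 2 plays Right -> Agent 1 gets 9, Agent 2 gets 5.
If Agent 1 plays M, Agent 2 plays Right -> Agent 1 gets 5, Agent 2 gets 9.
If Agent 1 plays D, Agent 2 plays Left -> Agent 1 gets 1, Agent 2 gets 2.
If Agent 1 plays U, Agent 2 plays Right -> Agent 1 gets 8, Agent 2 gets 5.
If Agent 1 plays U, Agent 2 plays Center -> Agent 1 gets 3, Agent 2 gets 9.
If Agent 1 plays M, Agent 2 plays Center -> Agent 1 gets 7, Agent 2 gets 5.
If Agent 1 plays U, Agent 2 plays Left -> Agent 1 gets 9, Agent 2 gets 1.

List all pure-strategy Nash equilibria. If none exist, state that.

Agent 1 against Left: payoffs 9, 6, 1 → best response U.
Agent 1 against Center: payoffs 3, 7, 6 → best response M.
Agent 1 against Right: payoffs 8, 5, 9 → best response D.
Agent 2 against U: payoffs 1, 9, 5 → best response Center.
Agent 2 against M: payoffs 0, 5, 9 → best response Right.
Agent 2 against D: payoffs 2, 0, 5 → best response Right.
Mutual best responses: (D, Right).

The unique pure-strategy Nash equilibrium is (D, Right).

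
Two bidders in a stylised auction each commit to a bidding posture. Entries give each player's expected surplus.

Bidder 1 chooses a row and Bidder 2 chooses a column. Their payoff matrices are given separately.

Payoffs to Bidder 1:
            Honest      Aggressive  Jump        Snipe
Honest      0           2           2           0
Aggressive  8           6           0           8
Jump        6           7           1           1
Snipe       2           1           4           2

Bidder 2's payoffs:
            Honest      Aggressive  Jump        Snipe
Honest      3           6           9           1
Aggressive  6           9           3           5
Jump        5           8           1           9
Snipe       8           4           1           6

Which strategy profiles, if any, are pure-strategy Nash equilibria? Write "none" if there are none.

(Honest, Honest): Bidder 1 can switch to Aggressive (0 → 8). Not NE.
(Honest, Aggressive): Bidder 1 can switch to Aggressive (2 → 6). Not NE.
(Honest, Jump): Bidder 1 can switch to Snipe (2 → 4). Not NE.
(Honest, Snipe): Bidder 1 can switch to Aggressive (0 → 8). Not NE.
(Aggressive, Honest): Bidder 2 can switch to Aggressive (6 → 9). Not NE.
(Aggressive, Aggressive): Bidder 1 can switch to Jump (6 → 7). Not NE.
(The remaining 10 profiles each have a profitable deviation by the same check.)

This game has no pure Nash equilibrium.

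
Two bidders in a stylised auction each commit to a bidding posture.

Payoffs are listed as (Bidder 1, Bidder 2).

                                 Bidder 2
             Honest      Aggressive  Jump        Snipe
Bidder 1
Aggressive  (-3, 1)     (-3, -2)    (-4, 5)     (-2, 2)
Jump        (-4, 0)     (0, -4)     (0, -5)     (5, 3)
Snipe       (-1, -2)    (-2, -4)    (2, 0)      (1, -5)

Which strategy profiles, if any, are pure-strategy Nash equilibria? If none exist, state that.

The pure Nash equilibria are (Jump, Snipe) and (Snipe, Jump).

Mark each player's best response to every combination of opponents' strategies; a profile where every player is best-responding is a pure Nash equilibrium.
Bidder 1 against Honest: payoffs -3, -4, -1 → best response Snipe.
Bidder 1 against Aggressive: payoffs -3, 0, -2 → best response Jump.
Bidder 1 against Jump: payoffs -4, 0, 2 → best response Snipe.
Bidder 1 against Snipe: payoffs -2, 5, 1 → best response Jump.
Bidder 2 against Aggressive: payoffs 1, -2, 5, 2 → best response Jump.
Bidder 2 against Jump: payoffs 0, -4, -5, 3 → best response Snipe.
Bidder 2 against Snipe: payoffs -2, -4, 0, -5 → best response Jump.
Mutual best responses: (Jump, Snipe); (Snipe, Jump).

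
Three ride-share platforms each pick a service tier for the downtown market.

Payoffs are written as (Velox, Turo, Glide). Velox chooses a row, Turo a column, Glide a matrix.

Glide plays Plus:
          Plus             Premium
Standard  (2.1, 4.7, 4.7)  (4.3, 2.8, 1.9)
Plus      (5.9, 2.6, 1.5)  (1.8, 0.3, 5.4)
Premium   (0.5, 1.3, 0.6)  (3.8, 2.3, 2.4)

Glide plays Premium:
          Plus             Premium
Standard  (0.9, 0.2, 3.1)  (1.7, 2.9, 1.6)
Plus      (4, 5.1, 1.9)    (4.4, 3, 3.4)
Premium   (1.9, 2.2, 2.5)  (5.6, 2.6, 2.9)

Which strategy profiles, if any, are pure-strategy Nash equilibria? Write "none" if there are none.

The pure Nash equilibria are (Plus, Plus, Premium), (Premium, Premium, Premium).

Velox against (Plus, Plus): payoffs 2.1, 5.9, 0.5 → best response Plus.
Velox against (Plus, Premium): payoffs 0.9, 4, 1.9 → best response Plus.
Velox against (Premium, Plus): payoffs 4.3, 1.8, 3.8 → best response Standard.
Velox against (Premium, Premium): payoffs 1.7, 4.4, 5.6 → best response Premium.
Turo against (Standard, Plus): payoffs 4.7, 2.8 → best response Plus.
Turo against (Standard, Premium): payoffs 0.2, 2.9 → best response Premium.
Turo against (Plus, Plus): payoffs 2.6, 0.3 → best response Plus.
Turo against (Plus, Premium): payoffs 5.1, 3 → best response Plus.
Turo against (Premium, Plus): payoffs 1.3, 2.3 → best response Premium.
Turo against (Premium, Premium): payoffs 2.2, 2.6 → best response Premium.
Glide against (Standard, Plus): payoffs 4.7, 3.1 → best response Plus.
Glide against (Standard, Premium): payoffs 1.9, 1.6 → best response Plus.
Glide against (Plus, Plus): payoffs 1.5, 1.9 → best response Premium.
Glide against (Plus, Premium): payoffs 5.4, 3.4 → best response Plus.
Glide against (Premium, Plus): payoffs 0.6, 2.5 → best response Premium.
Glide against (Premium, Premium): payoffs 2.4, 2.9 → best response Premium.
Mutual best responses: (Plus, Plus, Premium); (Premium, Premium, Premium).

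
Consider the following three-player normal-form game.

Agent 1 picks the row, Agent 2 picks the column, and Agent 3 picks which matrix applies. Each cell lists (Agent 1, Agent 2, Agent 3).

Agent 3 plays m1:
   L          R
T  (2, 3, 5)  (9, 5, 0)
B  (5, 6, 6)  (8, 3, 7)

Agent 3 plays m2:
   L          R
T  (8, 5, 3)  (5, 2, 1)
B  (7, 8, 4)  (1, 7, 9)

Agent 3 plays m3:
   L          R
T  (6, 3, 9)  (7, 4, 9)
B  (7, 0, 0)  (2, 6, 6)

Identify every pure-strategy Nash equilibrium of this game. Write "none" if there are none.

(T, L, m1): Agent 1 can switch to B (2 → 5). Not NE.
(T, L, m2): Agent 3 can switch to m1 (3 → 5). Not NE.
(T, L, m3): Agent 1 can switch to B (6 → 7). Not NE.
(T, R, m1): Agent 3 can switch to m2 (0 → 1). Not NE.
(T, R, m2): Agent 2 can switch to L (2 → 5). Not NE.
(T, R, m3): Agent 1 gets 7, best alternative 2; Agent 2 gets 4, best alternative 3; Agent 3 gets 9, best alternative 1. No profitable deviation — NE.
(B, L, m1): Agent 1 gets 5, best alternative 2; Agent 2 gets 6, best alternative 3; Agent 3 gets 6, best alternative 4. No profitable deviation — NE.
(B, L, m2): Agent 1 can switch to T (7 → 8). Not NE.
(The remaining 4 profiles each have a profitable deviation by the same check.)

(T, R, m3) and (B, L, m1)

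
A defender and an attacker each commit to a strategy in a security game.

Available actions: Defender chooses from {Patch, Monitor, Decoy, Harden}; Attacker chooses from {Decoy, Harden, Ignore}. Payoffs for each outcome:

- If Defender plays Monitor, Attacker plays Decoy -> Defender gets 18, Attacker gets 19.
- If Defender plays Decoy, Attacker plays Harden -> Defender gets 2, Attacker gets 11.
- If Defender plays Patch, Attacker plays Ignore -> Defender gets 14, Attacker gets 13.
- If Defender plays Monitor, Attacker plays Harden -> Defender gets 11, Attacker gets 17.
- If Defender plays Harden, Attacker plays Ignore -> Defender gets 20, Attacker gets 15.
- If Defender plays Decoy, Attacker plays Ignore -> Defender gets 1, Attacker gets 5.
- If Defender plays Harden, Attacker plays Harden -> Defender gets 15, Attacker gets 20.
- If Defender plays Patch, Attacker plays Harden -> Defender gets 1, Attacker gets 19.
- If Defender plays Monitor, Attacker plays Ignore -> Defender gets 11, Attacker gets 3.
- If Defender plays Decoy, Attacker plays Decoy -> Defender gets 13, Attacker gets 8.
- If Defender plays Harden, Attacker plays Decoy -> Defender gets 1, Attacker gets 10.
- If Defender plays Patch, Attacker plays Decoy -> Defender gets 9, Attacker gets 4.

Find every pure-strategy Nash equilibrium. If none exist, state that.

The pure Nash equilibria are (Monitor, Decoy) and (Harden, Harden).

Defender against Decoy: payoffs 9, 18, 13, 1 → best response Monitor.
Defender against Harden: payoffs 1, 11, 2, 15 → best response Harden.
Defender against Ignore: payoffs 14, 11, 1, 20 → best response Harden.
Attacker against Patch: payoffs 4, 19, 13 → best response Harden.
Attacker against Monitor: payoffs 19, 17, 3 → best response Decoy.
Attacker against Decoy: payoffs 8, 11, 5 → best response Harden.
Attacker against Harden: payoffs 10, 20, 15 → best response Harden.
Mutual best responses: (Monitor, Decoy); (Harden, Harden).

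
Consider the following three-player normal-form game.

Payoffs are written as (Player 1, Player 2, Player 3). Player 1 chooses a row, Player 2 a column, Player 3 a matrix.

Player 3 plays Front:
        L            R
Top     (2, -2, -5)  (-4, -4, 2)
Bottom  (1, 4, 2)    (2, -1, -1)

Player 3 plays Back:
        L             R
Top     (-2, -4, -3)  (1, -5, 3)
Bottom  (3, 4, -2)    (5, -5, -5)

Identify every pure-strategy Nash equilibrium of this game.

Player 1 against (L, Front): payoffs 2, 1 → best response Top.
Player 1 against (L, Back): payoffs -2, 3 → best response Bottom.
Player 1 against (R, Front): payoffs -4, 2 → best response Bottom.
Player 1 against (R, Back): payoffs 1, 5 → best response Bottom.
Player 2 against (Top, Front): payoffs -2, -4 → best response L.
Player 2 against (Top, Back): payoffs -4, -5 → best response L.
Player 2 against (Bottom, Front): payoffs 4, -1 → best response L.
Player 2 against (Bottom, Back): payoffs 4, -5 → best response L.
Player 3 against (Top, L): payoffs -5, -3 → best response Back.
Player 3 against (Top, R): payoffs 2, 3 → best response Back.
Player 3 against (Bottom, L): payoffs 2, -2 → best response Front.
Player 3 against (Bottom, R): payoffs -1, -5 → best response Front.
No profile is a mutual best response for all players.

No pure-strategy Nash equilibrium.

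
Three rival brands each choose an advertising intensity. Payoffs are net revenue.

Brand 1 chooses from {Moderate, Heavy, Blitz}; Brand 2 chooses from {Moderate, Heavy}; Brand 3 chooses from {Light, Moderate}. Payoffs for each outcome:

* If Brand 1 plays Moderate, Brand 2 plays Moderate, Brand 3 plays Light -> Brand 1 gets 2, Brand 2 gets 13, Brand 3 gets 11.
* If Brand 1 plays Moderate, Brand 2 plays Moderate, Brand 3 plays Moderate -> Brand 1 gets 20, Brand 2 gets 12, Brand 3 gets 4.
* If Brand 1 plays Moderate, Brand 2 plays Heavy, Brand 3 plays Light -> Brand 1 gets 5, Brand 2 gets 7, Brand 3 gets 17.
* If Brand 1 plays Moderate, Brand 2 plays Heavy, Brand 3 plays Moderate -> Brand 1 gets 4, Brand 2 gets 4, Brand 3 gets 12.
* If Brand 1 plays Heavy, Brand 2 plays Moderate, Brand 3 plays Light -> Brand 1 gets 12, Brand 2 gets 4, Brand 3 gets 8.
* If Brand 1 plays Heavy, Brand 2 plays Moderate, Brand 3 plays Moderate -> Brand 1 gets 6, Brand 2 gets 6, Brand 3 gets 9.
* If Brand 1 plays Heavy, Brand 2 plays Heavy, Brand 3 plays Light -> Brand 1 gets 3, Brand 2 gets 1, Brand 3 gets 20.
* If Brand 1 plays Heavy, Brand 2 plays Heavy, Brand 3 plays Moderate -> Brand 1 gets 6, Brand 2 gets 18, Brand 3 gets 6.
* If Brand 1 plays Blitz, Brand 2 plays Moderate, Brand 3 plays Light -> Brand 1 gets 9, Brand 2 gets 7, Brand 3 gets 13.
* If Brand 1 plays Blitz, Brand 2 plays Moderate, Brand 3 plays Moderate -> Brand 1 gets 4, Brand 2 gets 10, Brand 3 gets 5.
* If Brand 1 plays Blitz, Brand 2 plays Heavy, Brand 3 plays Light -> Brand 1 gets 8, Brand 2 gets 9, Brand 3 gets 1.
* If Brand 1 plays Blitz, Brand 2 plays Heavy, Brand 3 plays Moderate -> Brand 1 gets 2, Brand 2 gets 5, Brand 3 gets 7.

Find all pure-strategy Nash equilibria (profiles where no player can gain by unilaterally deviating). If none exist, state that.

This game has no pure Nash equilibrium.

Check each profile: it is a Nash equilibrium iff no player can strictly gain by switching unilaterally.
(Moderate, Moderate, Light): Brand 1 can switch to Heavy (2 → 12). Not NE.
(Moderate, Moderate, Moderate): Brand 3 can switch to Light (4 → 11). Not NE.
(Moderate, Heavy, Light): Brand 1 can switch to Blitz (5 → 8). Not NE.
(Moderate, Heavy, Moderate): Brand 1 can switch to Heavy (4 → 6). Not NE.
(Heavy, Moderate, Light): Brand 3 can switch to Moderate (8 → 9). Not NE.
(Heavy, Moderate, Moderate): Brand 1 can switch to Moderate (6 → 20). Not NE.
(Heavy, Heavy, Light): Brand 1 can switch to Moderate (3 → 5). Not NE.
(Heavy, Heavy, Moderate): Brand 3 can switch to Light (6 → 20). Not NE.
(Blitz, Moderate, Light): Brand 1 can switch to Heavy (9 → 12). Not NE.
(Blitz, Moderate, Moderate): Brand 1 can switch to Moderate (4 → 20). Not NE.
(The remaining 2 profiles each have a profitable deviation by the same check.)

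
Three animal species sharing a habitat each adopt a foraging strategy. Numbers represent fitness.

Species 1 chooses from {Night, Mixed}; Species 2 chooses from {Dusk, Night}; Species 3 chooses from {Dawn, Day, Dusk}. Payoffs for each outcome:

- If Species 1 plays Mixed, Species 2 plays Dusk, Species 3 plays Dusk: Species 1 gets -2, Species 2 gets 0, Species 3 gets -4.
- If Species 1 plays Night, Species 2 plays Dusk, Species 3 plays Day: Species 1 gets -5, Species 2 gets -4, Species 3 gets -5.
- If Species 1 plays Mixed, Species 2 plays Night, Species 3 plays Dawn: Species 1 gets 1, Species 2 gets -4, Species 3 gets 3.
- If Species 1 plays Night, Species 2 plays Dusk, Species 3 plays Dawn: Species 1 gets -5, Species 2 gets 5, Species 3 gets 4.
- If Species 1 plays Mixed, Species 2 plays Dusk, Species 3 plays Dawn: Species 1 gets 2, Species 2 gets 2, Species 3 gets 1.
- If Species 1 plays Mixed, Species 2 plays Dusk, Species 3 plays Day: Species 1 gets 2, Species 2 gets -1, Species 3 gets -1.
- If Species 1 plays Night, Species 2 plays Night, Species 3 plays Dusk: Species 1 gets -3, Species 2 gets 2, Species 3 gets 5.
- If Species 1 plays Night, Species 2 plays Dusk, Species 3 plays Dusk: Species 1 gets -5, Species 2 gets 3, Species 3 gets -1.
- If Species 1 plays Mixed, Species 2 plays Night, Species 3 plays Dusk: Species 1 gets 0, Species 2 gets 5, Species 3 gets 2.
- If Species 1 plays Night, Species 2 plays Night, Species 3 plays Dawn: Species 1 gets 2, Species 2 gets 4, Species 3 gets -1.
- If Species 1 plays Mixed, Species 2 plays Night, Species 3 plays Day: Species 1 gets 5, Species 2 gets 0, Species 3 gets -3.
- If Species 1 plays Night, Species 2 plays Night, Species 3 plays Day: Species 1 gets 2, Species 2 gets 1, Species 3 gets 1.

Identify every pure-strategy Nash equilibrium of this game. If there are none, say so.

(Night, Dusk, Dawn): Species 1 can switch to Mixed (-5 → 2). Not NE.
(Night, Dusk, Day): Species 1 can switch to Mixed (-5 → 2). Not NE.
(Night, Dusk, Dusk): Species 1 can switch to Mixed (-5 → -2). Not NE.
(Night, Night, Dawn): Species 2 can switch to Dusk (4 → 5). Not NE.
(Night, Night, Day): Species 1 can switch to Mixed (2 → 5). Not NE.
(Night, Night, Dusk): Species 1 can switch to Mixed (-3 → 0). Not NE.
(Mixed, Dusk, Dawn): Species 1 gets 2, best alternative -5; Species 2 gets 2, best alternative -4; Species 3 gets 1, best alternative -1. No profitable deviation — NE.
(Mixed, Dusk, Day): Species 2 can switch to Night (-1 → 0). Not NE.
(Mixed, Dusk, Dusk): Species 2 can switch to Night (0 → 5). Not NE.
(Mixed, Night, Dawn): Species 1 can switch to Night (1 → 2). Not NE.
(Mixed, Night, Day): Species 3 can switch to Dawn (-3 → 3). Not NE.
(Mixed, Night, Dusk): Species 3 can switch to Dawn (2 → 3). Not NE.

(Mixed, Dusk, Dawn)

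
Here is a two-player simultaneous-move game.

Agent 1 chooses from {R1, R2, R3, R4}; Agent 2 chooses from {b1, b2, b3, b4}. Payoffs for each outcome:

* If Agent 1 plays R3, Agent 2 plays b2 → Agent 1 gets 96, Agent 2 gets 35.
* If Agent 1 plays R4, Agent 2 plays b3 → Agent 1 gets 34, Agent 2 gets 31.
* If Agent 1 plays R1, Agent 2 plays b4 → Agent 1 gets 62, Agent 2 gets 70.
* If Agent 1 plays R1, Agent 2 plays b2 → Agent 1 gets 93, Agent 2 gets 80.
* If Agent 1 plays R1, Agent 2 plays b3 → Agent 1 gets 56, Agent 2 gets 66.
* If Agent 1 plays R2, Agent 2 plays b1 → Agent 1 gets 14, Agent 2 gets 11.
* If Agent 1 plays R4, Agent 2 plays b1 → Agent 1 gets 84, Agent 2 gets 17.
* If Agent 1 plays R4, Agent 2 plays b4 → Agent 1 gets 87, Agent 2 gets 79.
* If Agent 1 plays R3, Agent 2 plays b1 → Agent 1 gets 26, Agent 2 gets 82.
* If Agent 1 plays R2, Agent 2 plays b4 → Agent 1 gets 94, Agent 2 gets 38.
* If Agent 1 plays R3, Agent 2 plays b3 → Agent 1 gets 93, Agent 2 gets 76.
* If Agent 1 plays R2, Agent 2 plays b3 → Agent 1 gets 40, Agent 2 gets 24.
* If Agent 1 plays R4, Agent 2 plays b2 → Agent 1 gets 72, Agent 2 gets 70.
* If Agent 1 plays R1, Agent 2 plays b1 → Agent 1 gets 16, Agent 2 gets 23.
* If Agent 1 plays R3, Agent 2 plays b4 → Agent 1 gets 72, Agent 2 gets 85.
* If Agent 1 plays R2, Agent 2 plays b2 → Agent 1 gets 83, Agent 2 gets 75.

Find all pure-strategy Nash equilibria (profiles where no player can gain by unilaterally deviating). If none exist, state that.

Agent 1 against b1: payoffs 16, 14, 26, 84 → best response R4.
Agent 1 against b2: payoffs 93, 83, 96, 72 → best response R3.
Agent 1 against b3: payoffs 56, 40, 93, 34 → best response R3.
Agent 1 against b4: payoffs 62, 94, 72, 87 → best response R2.
Agent 2 against R1: payoffs 23, 80, 66, 70 → best response b2.
Agent 2 against R2: payoffs 11, 75, 24, 38 → best response b2.
Agent 2 against R3: payoffs 82, 35, 76, 85 → best response b4.
Agent 2 against R4: payoffs 17, 70, 31, 79 → best response b4.
No profile is a mutual best response for all players.

This game has no pure Nash equilibrium.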